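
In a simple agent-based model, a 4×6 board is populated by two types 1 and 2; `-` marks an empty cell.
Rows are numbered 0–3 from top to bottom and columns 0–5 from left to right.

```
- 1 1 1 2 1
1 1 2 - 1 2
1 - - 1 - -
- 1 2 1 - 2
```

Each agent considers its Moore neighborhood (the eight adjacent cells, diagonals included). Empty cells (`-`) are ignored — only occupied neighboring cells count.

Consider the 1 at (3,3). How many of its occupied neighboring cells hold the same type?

Occupied neighbors of (3,3): (2,3)=1, (3,2)=2.
Same type (1): 1 of 2.

1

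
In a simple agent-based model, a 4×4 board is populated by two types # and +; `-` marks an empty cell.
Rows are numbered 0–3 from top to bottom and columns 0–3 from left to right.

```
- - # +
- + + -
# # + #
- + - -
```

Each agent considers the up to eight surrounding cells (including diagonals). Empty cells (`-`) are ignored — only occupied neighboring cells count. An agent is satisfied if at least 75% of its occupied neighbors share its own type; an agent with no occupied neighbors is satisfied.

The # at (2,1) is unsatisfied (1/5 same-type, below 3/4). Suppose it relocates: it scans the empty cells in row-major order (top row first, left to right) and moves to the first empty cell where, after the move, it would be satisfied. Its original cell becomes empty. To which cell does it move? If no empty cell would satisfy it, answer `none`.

Vacating (2,1). Empty cells in order:
  (0,0): 0/1 same-type → still unsatisfied.
  (0,1): 1/3 same-type → still unsatisfied.
  (1,0): 1/2 same-type → still unsatisfied.
  (1,3): 2/5 same-type → still unsatisfied.
  (3,0): 1/2 same-type → still unsatisfied.
  (3,2): 1/3 same-type → still unsatisfied.
  (3,3): 1/2 same-type → still unsatisfied.

none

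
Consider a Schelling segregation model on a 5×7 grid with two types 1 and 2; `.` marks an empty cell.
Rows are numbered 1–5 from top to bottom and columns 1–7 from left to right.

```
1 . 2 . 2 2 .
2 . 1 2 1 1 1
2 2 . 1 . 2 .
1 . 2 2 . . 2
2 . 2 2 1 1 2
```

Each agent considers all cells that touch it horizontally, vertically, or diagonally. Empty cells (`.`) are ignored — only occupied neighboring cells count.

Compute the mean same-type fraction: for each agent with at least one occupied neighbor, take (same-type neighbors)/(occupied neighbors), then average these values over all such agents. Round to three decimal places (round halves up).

0.439

Row 1: (1,1)1 0/1 · (1,3)2 1/2 · (1,5)2 2/4 · (1,6)2 1/4
Row 2: (2,1)2 2/3 · (2,3)1 1/4 · (2,4)2 2/5 · (2,5)1 2/6 · (2,6)1 2/5 · (2,7)1 1/3
Row 3: (3,1)2 2/3 · (3,2)2 3/5 · (3,4)1 2/5 · (3,6)2 1/4
Row 4: (4,1)1 0/3 · (4,3)2 4/5 · (4,4)2 3/5 · (4,7)2 2/3
Row 5: (5,1)2 0/1 · (5,3)2 3/3 · (5,4)2 3/4 · (5,5)1 1/3 · (5,6)1 1/3 · (5,7)2 1/2
Sum over 24 agents: 0/1 + 1/2 + 2/4 + 1/4 + 2/3 + 1/4 + 2/5 + 2/6 + 2/5 + 1/3 + 2/3 + 3/5 + 2/5 + 1/4 + 0/3 + 4/5 + 3/5 + 2/3 + 0/1 + 3/3 + 3/4 + 1/3 + 1/3 + 1/2 = 158/15; mean = 158/15 ÷ 24 = 79/180 = 0.438888… → 0.439.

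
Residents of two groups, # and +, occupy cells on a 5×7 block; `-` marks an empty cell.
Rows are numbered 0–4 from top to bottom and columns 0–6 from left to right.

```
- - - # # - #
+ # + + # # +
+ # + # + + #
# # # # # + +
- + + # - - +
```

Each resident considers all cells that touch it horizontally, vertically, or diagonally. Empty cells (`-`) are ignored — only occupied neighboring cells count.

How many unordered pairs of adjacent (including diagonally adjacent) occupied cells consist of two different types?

42

Scan each occupied cell's neighbors to the right and below (and the two forward diagonals) so each pair is counted once.
Row 0: #(0,3)–#(0,4)= #(0,3)–+(1,3)≠ #(0,3)–#(1,4)= #(0,3)–+(1,2)≠ #(0,4)–#(1,4)= #(0,4)–#(1,5)= #(0,4)–+(1,3)≠ #(0,6)–+(1,6)≠ #(0,6)–#(1,5)=  → 4/9 unlike.
Row 1: +(1,0)–#(1,1)≠ +(1,0)–+(2,0)= +(1,0)–#(2,1)≠ #(1,1)–+(1,2)≠ #(1,1)–#(2,1)= #(1,1)–+(2,2)≠ #(1,1)–+(2,0)≠ +(1,2)–+(1,3)= +(1,2)–+(2,2)= +(1,2)–#(2,3)≠ +(1,2)–#(2,1)≠ +(1,3)–#(1,4)≠ +(1,3)–#(2,3)≠ +(1,3)–+(2,4)= +(1,3)–+(2,2)= #(1,4)–#(1,5)= #(1,4)–+(2,4)≠ #(1,4)–+(2,5)≠ #(1,4)–#(2,3)= #(1,5)–+(1,6)≠ #(1,5)–+(2,5)≠ #(1,5)–#(2,6)= #(1,5)–+(2,4)≠ +(1,6)–#(2,6)≠ +(1,6)–+(2,5)=  → 15/25 unlike.
Row 2: +(2,0)–#(2,1)≠ +(2,0)–#(3,0)≠ +(2,0)–#(3,1)≠ #(2,1)–+(2,2)≠ #(2,1)–#(3,1)= #(2,1)–#(3,2)= #(2,1)–#(3,0)= +(2,2)–#(2,3)≠ +(2,2)–#(3,2)≠ +(2,2)–#(3,3)≠ +(2,2)–#(3,1)≠ #(2,3)–+(2,4)≠ #(2,3)–#(3,3)= #(2,3)–#(3,4)= #(2,3)–#(3,2)= +(2,4)–+(2,5)= +(2,4)–#(3,4)≠ +(2,4)–+(3,5)= +(2,4)–#(3,3)≠ +(2,5)–#(2,6)≠ +(2,5)–+(3,5)= +(2,5)–+(3,6)= +(2,5)–#(3,4)≠ #(2,6)–+(3,6)≠ #(2,6)–+(3,5)≠  → 15/25 unlike.
Row 3: #(3,0)–#(3,1)= #(3,0)–+(4,1)≠ #(3,1)–#(3,2)= #(3,1)–+(4,1)≠ #(3,1)–+(4,2)≠ #(3,2)–#(3,3)= #(3,2)–+(4,2)≠ #(3,2)–#(4,3)= #(3,2)–+(4,1)≠ #(3,3)–#(3,4)= #(3,3)–#(4,3)= #(3,3)–+(4,2)≠ #(3,4)–+(3,5)≠ #(3,4)–#(4,3)= +(3,5)–+(3,6)= +(3,5)–+(4,6)= +(3,6)–+(4,6)=  → 7/17 unlike.
Row 4: +(4,1)–+(4,2)= +(4,2)–#(4,3)≠  → 1/2 unlike.
Total adjacent occupied pairs: 78; unlike-type pairs: 42.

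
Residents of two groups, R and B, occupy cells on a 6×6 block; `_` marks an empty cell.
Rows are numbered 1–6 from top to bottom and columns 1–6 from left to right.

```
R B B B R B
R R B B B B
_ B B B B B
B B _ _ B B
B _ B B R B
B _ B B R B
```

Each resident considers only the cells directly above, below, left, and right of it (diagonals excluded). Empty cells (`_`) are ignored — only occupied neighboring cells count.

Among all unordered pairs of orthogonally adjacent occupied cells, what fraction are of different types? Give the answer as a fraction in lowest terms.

Scan each occupied cell's neighbors to the right and below so each pair is counted once.
Row 1: R(1,1)–B(1,2)≠ R(1,1)–R(2,1)= B(1,2)–B(1,3)= B(1,2)–R(2,2)≠ B(1,3)–B(1,4)= B(1,3)–B(2,3)= B(1,4)–R(1,5)≠ B(1,4)–B(2,4)= R(1,5)–B(1,6)≠ R(1,5)–B(2,5)≠ B(1,6)–B(2,6)=  → 5/11 unlike.
Row 2: R(2,1)–R(2,2)= R(2,2)–B(2,3)≠ R(2,2)–B(3,2)≠ B(2,3)–B(2,4)= B(2,3)–B(3,3)= B(2,4)–B(2,5)= B(2,4)–B(3,4)= B(2,5)–B(2,6)= B(2,5)–B(3,5)= B(2,6)–B(3,6)=  → 2/10 unlike.
Row 3: B(3,2)–B(3,3)= B(3,2)–B(4,2)= B(3,3)–B(3,4)= B(3,4)–B(3,5)= B(3,5)–B(3,6)= B(3,5)–B(4,5)= B(3,6)–B(4,6)=  → 0/7 unlike.
Row 4: B(4,1)–B(4,2)= B(4,1)–B(5,1)= B(4,5)–B(4,6)= B(4,5)–R(5,5)≠ B(4,6)–B(5,6)=  → 1/5 unlike.
Row 5: B(5,1)–B(6,1)= B(5,3)–B(5,4)= B(5,3)–B(6,3)= B(5,4)–R(5,5)≠ B(5,4)–B(6,4)= R(5,5)–B(5,6)≠ R(5,5)–R(6,5)= B(5,6)–B(6,6)=  → 2/8 unlike.
Row 6: B(6,3)–B(6,4)= B(6,4)–R(6,5)≠ R(6,5)–B(6,6)≠  → 2/3 unlike.
Total adjacent occupied pairs: 44; unlike-type pairs: 12.
12/44 reduces to 3/11.

3/11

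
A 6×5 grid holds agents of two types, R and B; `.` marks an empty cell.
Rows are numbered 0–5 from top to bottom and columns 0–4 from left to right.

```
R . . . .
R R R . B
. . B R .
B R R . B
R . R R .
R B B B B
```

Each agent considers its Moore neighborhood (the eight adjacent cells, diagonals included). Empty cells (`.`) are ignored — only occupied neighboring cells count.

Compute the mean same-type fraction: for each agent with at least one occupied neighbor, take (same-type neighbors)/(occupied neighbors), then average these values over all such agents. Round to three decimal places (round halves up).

0.463

Row 0: (0,0)R 2/2
Row 1: (1,0)R 2/2 · (1,1)R 3/4 · (1,2)R 2/3 · (1,4)B 0/1
Row 2: (2,2)B 0/5 · (2,3)R 2/5
Row 3: (3,0)B 0/2 · (3,1)R 3/5 · (3,2)R 4/5 · (3,4)B 0/2
Row 4: (4,0)R 2/4 · (4,2)R 3/6 · (4,3)R 2/6
Row 5: (5,0)R 1/2 · (5,1)B 1/4 · (5,2)B 2/4 · (5,3)B 2/4 · (5,4)B 1/2
Sum over 19 agents: 2/2 + 2/2 + 3/4 + 2/3 + 0/1 + 0/5 + 2/5 + 0/2 + 3/5 + 4/5 + 0/2 + 2/4 + 3/6 + 2/6 + 1/2 + 1/4 + 2/4 + 2/4 + 1/2 = 44/5; mean = 44/5 ÷ 19 = 44/95 = 0.463157… → 0.463.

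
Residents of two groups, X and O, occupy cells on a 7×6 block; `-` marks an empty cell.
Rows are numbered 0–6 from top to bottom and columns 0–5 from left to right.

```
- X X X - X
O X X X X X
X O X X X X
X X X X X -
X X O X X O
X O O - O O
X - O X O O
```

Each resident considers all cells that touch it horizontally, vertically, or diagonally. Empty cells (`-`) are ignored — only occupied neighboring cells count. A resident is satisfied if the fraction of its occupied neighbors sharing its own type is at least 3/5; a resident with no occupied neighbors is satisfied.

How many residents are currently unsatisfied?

11

Row 0: (0,1)X 3/4 ok · (0,2)X 5/5 ok · (0,3)X 4/4 ok · (0,5)X 2/2 ok
Row 1: (1,0)O 1/4 unhappy · (1,1)X 5/7 ok · (1,2)X 7/8 ok · (1,3)X 7/7 ok · (1,4)X 7/7 ok · (1,5)X 4/4 ok
Row 2: (2,0)X 3/5 ok · (2,1)O 1/8 unhappy · (2,2)X 7/8 ok · (2,3)X 8/8 ok · (2,4)X 7/7 ok · (2,5)X 4/4 ok
Row 3: (3,0)X 4/5 ok · (3,1)X 6/8 ok · (3,2)X 6/8 ok · (3,3)X 7/8 ok · (3,4)X 6/7 ok
Row 4: (4,0)X 4/5 ok · (4,1)X 5/8 ok · (4,2)O 2/7 unhappy · (4,3)X 4/7 unhappy · (4,4)X 3/6 unhappy · (4,5)O 2/4 unhappy
Row 5: (5,0)X 3/4 ok · (5,1)O 3/7 unhappy · (5,2)O 3/6 unhappy · (5,4)O 4/7 unhappy · (5,5)O 4/5 ok
Row 6: (6,0)X 1/2 unhappy · (6,2)O 2/3 ok · (6,3)X 0/4 unhappy · (6,4)O 3/4 ok · (6,5)O 3/3 ok
Unsatisfied: (1,0), (2,1), (4,2), (4,3), (4,4), (4,5), (5,1), (5,2), (5,4), (6,0), (6,3) — 11 in total.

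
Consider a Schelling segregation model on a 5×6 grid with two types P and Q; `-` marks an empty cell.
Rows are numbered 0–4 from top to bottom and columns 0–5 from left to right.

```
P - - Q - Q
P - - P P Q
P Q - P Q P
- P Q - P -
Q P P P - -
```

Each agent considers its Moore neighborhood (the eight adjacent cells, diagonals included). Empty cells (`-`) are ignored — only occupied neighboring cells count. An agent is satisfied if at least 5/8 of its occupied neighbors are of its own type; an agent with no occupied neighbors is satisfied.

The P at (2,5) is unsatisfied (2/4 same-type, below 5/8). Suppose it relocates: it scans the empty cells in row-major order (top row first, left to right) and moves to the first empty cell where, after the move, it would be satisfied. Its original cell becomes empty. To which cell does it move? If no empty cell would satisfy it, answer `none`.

Vacating (2,5). Empty cells in order:
  (0,1): 2/2 same-type → satisfied — stop here.

(0,1)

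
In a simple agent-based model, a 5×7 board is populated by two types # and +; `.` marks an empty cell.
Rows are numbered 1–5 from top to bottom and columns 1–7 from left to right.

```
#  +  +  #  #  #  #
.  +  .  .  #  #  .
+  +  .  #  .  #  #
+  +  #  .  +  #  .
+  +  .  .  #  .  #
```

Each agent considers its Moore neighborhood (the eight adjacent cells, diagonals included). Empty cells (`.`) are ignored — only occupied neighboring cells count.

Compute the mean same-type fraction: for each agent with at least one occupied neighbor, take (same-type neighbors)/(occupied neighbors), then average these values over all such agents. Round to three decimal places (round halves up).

0.758

(1,1)# 0/2
(1,2)+ 2/3
(1,3)+ 2/3
(1,4)# 2/3
(1,5)# 4/4
(1,6)# 4/4
(1,7)# 2/2
(2,2)+ 4/5
(2,5)# 6/6
(2,6)# 6/6
(3,1)+ 4/4
(3,2)+ 4/5
(3,4)# 2/3
(3,6)# 4/5
(3,7)# 3/3
(4,1)+ 5/5
(4,2)+ 5/6
(4,3)# 1/4
(4,5)+ 0/4
(4,6)# 4/5
(5,1)+ 3/3
(5,2)+ 3/4
(5,5)# 1/2
(5,7)# 1/1
Sum over 24 agents: 0/2 + 2/3 + 2/3 + 2/3 + 4/4 + 4/4 + 2/2 + 4/5 + 6/6 + 6/6 + 4/4 + 4/5 + 2/3 + 4/5 + 3/3 + 5/5 + 5/6 + 1/4 + 0/4 + 4/5 + 3/3 + 3/4 + 1/2 + 1/1 = 91/5; mean = 91/5 ÷ 24 = 91/120 = 0.758333… → 0.758.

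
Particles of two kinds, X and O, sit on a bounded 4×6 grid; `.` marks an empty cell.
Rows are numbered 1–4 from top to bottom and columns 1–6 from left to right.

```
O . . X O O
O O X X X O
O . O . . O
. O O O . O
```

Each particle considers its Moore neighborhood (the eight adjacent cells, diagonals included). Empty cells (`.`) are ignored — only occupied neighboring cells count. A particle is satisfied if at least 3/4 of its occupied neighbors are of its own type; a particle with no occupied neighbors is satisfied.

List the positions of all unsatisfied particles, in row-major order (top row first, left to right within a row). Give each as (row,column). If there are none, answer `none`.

Row 1: (1,1)O 2/2 satisfied · (1,4)X 3/4 satisfied · (1,5)O 2/5 not · (1,6)O 2/3 not
Row 2: (2,1)O 3/3 satisfied · (2,2)O 4/5 satisfied · (2,3)X 2/4 not · (2,4)X 3/5 not · (2,5)X 2/6 not · (2,6)O 3/4 satisfied
Row 3: (3,1)O 3/3 satisfied · (3,3)O 4/6 not · (3,6)O 2/3 not
Row 4: (4,2)O 3/3 satisfied · (4,3)O 3/3 satisfied · (4,4)O 2/2 satisfied · (4,6)O 1/1 satisfied

(1,5), (1,6), (2,3), (2,4), (2,5), (3,3), (3,6)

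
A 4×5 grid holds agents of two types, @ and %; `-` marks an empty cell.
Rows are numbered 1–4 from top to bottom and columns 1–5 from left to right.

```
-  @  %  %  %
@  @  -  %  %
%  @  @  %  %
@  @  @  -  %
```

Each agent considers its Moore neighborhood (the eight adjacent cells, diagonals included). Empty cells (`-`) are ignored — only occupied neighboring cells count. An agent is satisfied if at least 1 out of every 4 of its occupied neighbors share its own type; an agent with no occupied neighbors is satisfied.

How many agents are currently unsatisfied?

Row 1: (1,2)@ 2/3 satisfied · (1,3)% 2/4 satisfied · (1,4)% 4/4 satisfied · (1,5)% 3/3 satisfied
Row 2: (2,1)@ 3/4 satisfied · (2,2)@ 4/6 satisfied · (2,4)% 6/7 satisfied · (2,5)% 5/5 satisfied
Row 3: (3,1)% 0/5 not · (3,2)@ 6/7 satisfied · (3,3)@ 4/6 satisfied · (3,4)% 4/6 satisfied · (3,5)% 4/4 satisfied
Row 4: (4,1)@ 2/3 satisfied · (4,2)@ 4/5 satisfied · (4,3)@ 3/4 satisfied · (4,5)% 2/2 satisfied
Unsatisfied: (3,1) — 1 in total.

1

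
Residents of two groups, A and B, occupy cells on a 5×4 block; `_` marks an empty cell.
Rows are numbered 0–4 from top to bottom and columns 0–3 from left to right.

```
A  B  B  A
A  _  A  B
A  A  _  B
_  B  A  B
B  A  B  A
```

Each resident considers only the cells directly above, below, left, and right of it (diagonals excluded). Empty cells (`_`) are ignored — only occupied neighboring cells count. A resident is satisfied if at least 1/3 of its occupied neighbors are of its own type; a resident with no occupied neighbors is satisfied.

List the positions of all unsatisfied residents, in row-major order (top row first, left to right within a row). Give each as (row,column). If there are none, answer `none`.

Row 0: (0,0)A 1/2 ok · (0,1)B 1/2 ok · (0,2)B 1/3 ok · (0,3)A 0/2 unhappy
Row 1: (1,0)A 2/2 ok · (1,2)A 0/2 unhappy · (1,3)B 1/3 ok
Row 2: (2,0)A 2/2 ok · (2,1)A 1/2 ok · (2,3)B 2/2 ok
Row 3: (3,1)B 0/3 unhappy · (3,2)A 0/3 unhappy · (3,3)B 1/3 ok
Row 4: (4,0)B 0/1 unhappy · (4,1)A 0/3 unhappy · (4,2)B 0/3 unhappy · (4,3)A 0/2 unhappy

(0,3), (1,2), (3,1), (3,2), (4,0), (4,1), (4,2), (4,3)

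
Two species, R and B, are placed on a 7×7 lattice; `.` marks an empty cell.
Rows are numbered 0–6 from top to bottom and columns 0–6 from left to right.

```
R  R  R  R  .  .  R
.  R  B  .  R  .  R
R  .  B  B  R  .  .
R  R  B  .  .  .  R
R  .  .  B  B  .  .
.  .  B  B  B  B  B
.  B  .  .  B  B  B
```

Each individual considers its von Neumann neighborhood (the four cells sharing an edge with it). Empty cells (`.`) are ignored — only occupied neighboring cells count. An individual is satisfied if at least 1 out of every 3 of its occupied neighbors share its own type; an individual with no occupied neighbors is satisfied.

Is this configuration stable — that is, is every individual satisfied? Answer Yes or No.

Row 0: (0,0)R 1/1 satisfied · (0,1)R 3/3 satisfied · (0,2)R 2/3 satisfied · (0,3)R 1/1 satisfied · (0,6)R 1/1 satisfied
Row 1: (1,1)R 1/2 satisfied · (1,2)B 1/3 satisfied · (1,4)R 1/1 satisfied · (1,6)R 1/1 satisfied
Row 2: (2,0)R 1/1 satisfied · (2,2)B 3/3 satisfied · (2,3)B 1/2 satisfied · (2,4)R 1/2 satisfied
Row 3: (3,0)R 3/3 satisfied · (3,1)R 1/2 satisfied · (3,2)B 1/2 satisfied · (3,6)R 0/0 satisfied
Row 4: (4,0)R 1/1 satisfied · (4,3)B 2/2 satisfied · (4,4)B 2/2 satisfied
Row 5: (5,2)B 1/1 satisfied · (5,3)B 3/3 satisfied · (5,4)B 4/4 satisfied · (5,5)B 3/3 satisfied · (5,6)B 2/2 satisfied
Row 6: (6,1)B 0/0 satisfied · (6,4)B 2/2 satisfied · (6,5)B 3/3 satisfied · (6,6)B 2/2 satisfied
All meet the threshold, so the configuration is stable.

Yes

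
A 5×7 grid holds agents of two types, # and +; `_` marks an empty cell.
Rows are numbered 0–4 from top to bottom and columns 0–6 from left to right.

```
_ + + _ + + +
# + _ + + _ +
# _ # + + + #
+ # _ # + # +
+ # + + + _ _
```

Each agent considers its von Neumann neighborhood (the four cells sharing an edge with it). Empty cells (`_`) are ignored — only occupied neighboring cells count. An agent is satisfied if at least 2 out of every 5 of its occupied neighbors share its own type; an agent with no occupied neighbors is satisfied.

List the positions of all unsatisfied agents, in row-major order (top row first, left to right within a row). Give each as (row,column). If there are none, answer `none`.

Row 0: (0,1)+ 2/2 ✓ · (0,2)+ 1/1 ✓ · (0,4)+ 2/2 ✓ · (0,5)+ 2/2 ✓ · (0,6)+ 2/2 ✓
Row 1: (1,0)# 1/2 ✓ · (1,1)+ 1/2 ✓ · (1,3)+ 2/2 ✓ · (1,4)+ 3/3 ✓ · (1,6)+ 1/2 ✓
Row 2: (2,0)# 1/2 ✓ · (2,2)# 0/1 ✗ · (2,3)+ 2/4 ✓ · (2,4)+ 4/4 ✓ · (2,5)+ 1/3 ✗ · (2,6)# 0/3 ✗
Row 3: (3,0)+ 1/3 ✗ · (3,1)# 1/2 ✓ · (3,3)# 0/3 ✗ · (3,4)+ 2/4 ✓ · (3,5)# 0/3 ✗ · (3,6)+ 0/2 ✗
Row 4: (4,0)+ 1/2 ✓ · (4,1)# 1/3 ✗ · (4,2)+ 1/2 ✓ · (4,3)+ 2/3 ✓ · (4,4)+ 2/2 ✓

(2,2), (2,5), (2,6), (3,0), (3,3), (3,5), (3,6), (4,1)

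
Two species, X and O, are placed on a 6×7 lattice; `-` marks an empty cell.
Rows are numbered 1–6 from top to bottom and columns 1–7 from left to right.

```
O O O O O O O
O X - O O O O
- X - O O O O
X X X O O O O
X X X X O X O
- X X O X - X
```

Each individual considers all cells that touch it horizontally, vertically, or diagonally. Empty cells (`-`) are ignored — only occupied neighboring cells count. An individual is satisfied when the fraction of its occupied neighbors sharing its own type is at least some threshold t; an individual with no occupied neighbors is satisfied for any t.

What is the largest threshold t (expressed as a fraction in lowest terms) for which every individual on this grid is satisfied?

1/5

(1,1)O 2/3
(1,2)O 3/4
(1,3)O 3/4
(1,4)O 4/4
(1,5)O 5/5
(1,6)O 5/5
(1,7)O 3/3
(2,1)O 2/4
(2,2)X 1/5
(2,4)O 6/6
(2,5)O 8/8
(2,6)O 8/8
(2,7)O 5/5
(3,2)X 4/5
(3,4)O 5/6
(3,5)O 8/8
(3,6)O 8/8
(3,7)O 5/5
(4,1)X 4/4
(4,2)X 6/6
(4,3)X 5/7
(4,4)O 4/7
(4,5)O 6/8
(4,6)O 7/8
(4,7)O 4/5
(5,1)X 4/4
(5,2)X 7/7
(5,3)X 6/8
(5,4)X 4/8
(5,5)O 4/7
(5,6)X 2/7
(5,7)O 2/4
(6,2)X 4/4
(6,3)X 4/5
(6,4)O 1/5
(6,5)X 2/4
(6,7)X 1/2
The smallest same-type fraction is 1/5 at (2,2), which reduces to 1/5. Any threshold above that leaves this individual unsatisfied.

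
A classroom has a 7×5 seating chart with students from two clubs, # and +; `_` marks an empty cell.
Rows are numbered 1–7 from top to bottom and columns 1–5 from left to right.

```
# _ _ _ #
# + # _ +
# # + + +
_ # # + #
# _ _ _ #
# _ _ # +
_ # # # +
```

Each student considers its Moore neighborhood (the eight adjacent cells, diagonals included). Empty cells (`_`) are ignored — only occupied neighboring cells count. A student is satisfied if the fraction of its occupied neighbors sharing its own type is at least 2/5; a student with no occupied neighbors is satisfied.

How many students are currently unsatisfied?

6

(1,1)# 1/2 ✓
(1,5)# 0/1 ✗
(2,1)# 3/4 ✓
(2,2)+ 1/6 ✗
(2,3)# 1/4 ✗
(2,5)+ 2/3 ✓
(3,1)# 3/4 ✓
(3,2)# 5/7 ✓
(3,3)+ 3/7 ✓
(3,4)+ 4/7 ✓
(3,5)+ 3/4 ✓
(4,2)# 4/5 ✓
(4,3)# 2/5 ✓
(4,4)+ 3/6 ✓
(4,5)# 1/4 ✗
(5,1)# 2/2 ✓
(5,5)# 2/4 ✓
(6,1)# 2/2 ✓
(6,4)# 3/5 ✓
(6,5)+ 1/4 ✗
(7,2)# 2/2 ✓
(7,3)# 3/3 ✓
(7,4)# 2/4 ✓
(7,5)+ 1/3 ✗
Unsatisfied: (1,5), (2,2), (2,3), (4,5), (6,5), (7,5) — 6 in total.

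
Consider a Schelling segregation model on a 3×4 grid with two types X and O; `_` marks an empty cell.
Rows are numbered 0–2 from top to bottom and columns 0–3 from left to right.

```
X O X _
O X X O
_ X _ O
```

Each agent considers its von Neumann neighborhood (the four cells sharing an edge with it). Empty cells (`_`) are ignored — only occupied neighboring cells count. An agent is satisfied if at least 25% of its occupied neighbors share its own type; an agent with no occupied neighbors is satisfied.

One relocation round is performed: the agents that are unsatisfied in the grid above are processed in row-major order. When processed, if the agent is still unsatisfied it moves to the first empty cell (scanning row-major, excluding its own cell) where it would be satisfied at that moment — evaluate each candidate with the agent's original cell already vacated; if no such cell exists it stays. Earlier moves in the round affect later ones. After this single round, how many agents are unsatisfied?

0

Initially unsatisfied (in order): (0,0), (0,1), (1,0).
  (0,0) → (0,3).
  (0,1) → (0,0).
  (1,0): now satisfied by earlier moves; stays.
Resulting grid:
O _ X X
O X X O
_ X _ O
All satisfied now.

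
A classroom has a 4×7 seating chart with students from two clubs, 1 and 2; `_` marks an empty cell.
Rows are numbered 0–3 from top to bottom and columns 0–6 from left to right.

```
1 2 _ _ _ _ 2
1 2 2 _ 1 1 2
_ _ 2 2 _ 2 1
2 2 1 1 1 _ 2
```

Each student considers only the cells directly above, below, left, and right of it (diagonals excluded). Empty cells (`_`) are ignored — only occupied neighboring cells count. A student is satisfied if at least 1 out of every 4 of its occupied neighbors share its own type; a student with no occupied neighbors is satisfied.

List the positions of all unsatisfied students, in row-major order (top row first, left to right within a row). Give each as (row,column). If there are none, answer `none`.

Row 0: (0,0)1 1/2 ✓ · (0,1)2 1/2 ✓ · (0,6)2 1/1 ✓
Row 1: (1,0)1 1/2 ✓ · (1,1)2 2/3 ✓ · (1,2)2 2/2 ✓ · (1,4)1 1/1 ✓ · (1,5)1 1/3 ✓ · (1,6)2 1/3 ✓
Row 2: (2,2)2 2/3 ✓ · (2,3)2 1/2 ✓ · (2,5)2 0/2 ✗ · (2,6)1 0/3 ✗
Row 3: (3,0)2 1/1 ✓ · (3,1)2 1/2 ✓ · (3,2)1 1/3 ✓ · (3,3)1 2/3 ✓ · (3,4)1 1/1 ✓ · (3,6)2 0/1 ✗

(2,5), (2,6), (3,6)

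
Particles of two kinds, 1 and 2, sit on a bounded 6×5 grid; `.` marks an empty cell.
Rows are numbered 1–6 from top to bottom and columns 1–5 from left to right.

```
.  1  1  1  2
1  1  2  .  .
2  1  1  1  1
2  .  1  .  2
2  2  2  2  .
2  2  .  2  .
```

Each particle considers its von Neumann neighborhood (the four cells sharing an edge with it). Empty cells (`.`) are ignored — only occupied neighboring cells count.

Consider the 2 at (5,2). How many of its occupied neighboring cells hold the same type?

3

Occupied neighbors of (5,2): (6,2)=2, (5,1)=2, (5,3)=2.
Same type (2): 3 of 3.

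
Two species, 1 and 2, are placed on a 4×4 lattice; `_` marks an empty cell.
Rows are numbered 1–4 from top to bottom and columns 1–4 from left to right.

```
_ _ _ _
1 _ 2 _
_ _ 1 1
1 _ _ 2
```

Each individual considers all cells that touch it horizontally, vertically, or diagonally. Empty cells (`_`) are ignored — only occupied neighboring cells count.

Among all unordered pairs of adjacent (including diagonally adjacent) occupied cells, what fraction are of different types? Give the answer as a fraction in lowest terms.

Scan each occupied cell's neighbors to the right and below (and the two forward diagonals) so each pair is counted once.
From row 2: 2 unlike of 2 pairs (running 2/2).
From row 3: 2 unlike of 3 pairs (running 4/5).
Total adjacent occupied pairs: 5; unlike-type pairs: 4.
4/5 is already in lowest terms.

4/5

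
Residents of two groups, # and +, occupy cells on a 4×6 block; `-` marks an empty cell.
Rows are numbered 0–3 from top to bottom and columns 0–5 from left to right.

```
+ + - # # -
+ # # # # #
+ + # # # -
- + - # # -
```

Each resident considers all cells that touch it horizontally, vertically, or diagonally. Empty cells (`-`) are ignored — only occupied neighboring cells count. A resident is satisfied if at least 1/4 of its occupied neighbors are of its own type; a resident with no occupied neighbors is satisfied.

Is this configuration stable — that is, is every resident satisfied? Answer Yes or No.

Yes

Row 0: (0,0)+ 2/3 satisfied · (0,1)+ 2/4 satisfied · (0,3)# 4/4 satisfied · (0,4)# 4/4 satisfied
Row 1: (1,0)+ 4/5 satisfied · (1,1)# 2/7 satisfied · (1,2)# 5/7 satisfied · (1,3)# 7/7 satisfied · (1,4)# 6/6 satisfied · (1,5)# 3/3 satisfied
Row 2: (2,0)+ 3/4 satisfied · (2,1)+ 3/6 satisfied · (2,2)# 5/7 satisfied · (2,3)# 7/7 satisfied · (2,4)# 6/6 satisfied
Row 3: (3,1)+ 2/3 satisfied · (3,3)# 4/4 satisfied · (3,4)# 3/3 satisfied
All meet the threshold, so the configuration is stable.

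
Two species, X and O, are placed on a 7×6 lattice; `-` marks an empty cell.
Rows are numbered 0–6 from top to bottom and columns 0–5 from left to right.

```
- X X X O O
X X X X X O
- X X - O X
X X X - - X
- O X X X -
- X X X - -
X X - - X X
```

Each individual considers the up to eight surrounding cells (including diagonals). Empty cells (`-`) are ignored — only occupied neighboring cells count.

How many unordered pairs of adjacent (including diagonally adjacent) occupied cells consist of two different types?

Scan each occupied cell's neighbors to the right and below (and the two forward diagonals) so each pair is counted once.
Row 0: X(0,1)–X(0,2)= X(0,1)–X(1,1)= X(0,1)–X(1,2)= X(0,1)–X(1,0)= X(0,2)–X(0,3)= X(0,2)–X(1,2)= X(0,2)–X(1,3)= X(0,2)–X(1,1)= X(0,3)–O(0,4)≠ X(0,3)–X(1,3)= X(0,3)–X(1,4)= X(0,3)–X(1,2)= O(0,4)–O(0,5)= O(0,4)–X(1,4)≠ O(0,4)–O(1,5)= O(0,4)–X(1,3)≠ O(0,5)–O(1,5)= O(0,5)–X(1,4)≠  → 4/18 unlike.
Row 1: X(1,0)–X(1,1)= X(1,0)–X(2,1)= X(1,1)–X(1,2)= X(1,1)–X(2,1)= X(1,1)–X(2,2)= X(1,2)–X(1,3)= X(1,2)–X(2,2)= X(1,2)–X(2,1)= X(1,3)–X(1,4)= X(1,3)–O(2,4)≠ X(1,3)–X(2,2)= X(1,4)–O(1,5)≠ X(1,4)–O(2,4)≠ X(1,4)–X(2,5)= O(1,5)–X(2,5)≠ O(1,5)–O(2,4)=  → 4/16 unlike.
Row 2: X(2,1)–X(2,2)= X(2,1)–X(3,1)= X(2,1)–X(3,2)= X(2,1)–X(3,0)= X(2,2)–X(3,2)= X(2,2)–X(3,1)= O(2,4)–X(2,5)≠ O(2,4)–X(3,5)≠ X(2,5)–X(3,5)=  → 2/9 unlike.
Row 3: X(3,0)–X(3,1)= X(3,0)–O(4,1)≠ X(3,1)–X(3,2)= X(3,1)–O(4,1)≠ X(3,1)–X(4,2)= X(3,2)–X(4,2)= X(3,2)–X(4,3)= X(3,2)–O(4,1)≠ X(3,5)–X(4,4)=  → 3/9 unlike.
Row 4: O(4,1)–X(4,2)≠ O(4,1)–X(5,1)≠ O(4,1)–X(5,2)≠ X(4,2)–X(4,3)= X(4,2)–X(5,2)= X(4,2)–X(5,3)= X(4,2)–X(5,1)= X(4,3)–X(4,4)= X(4,3)–X(5,3)= X(4,3)–X(5,2)= X(4,4)–X(5,3)=  → 3/11 unlike.
Row 5: X(5,1)–X(5,2)= X(5,1)–X(6,1)= X(5,1)–X(6,0)= X(5,2)–X(5,3)= X(5,2)–X(6,1)= X(5,3)–X(6,4)=  → 0/6 unlike.
Row 6: X(6,0)–X(6,1)= X(6,4)–X(6,5)=  → 0/2 unlike.
Total adjacent occupied pairs: 71; unlike-type pairs: 16.

16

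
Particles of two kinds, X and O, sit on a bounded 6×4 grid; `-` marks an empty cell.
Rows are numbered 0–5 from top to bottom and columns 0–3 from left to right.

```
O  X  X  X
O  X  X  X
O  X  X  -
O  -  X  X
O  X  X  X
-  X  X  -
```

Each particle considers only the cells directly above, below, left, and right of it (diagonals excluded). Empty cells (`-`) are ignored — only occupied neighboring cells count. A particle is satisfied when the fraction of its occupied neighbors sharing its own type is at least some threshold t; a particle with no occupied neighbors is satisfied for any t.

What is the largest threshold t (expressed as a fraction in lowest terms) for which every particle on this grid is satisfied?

1/2

(0,0)O 1/2
(0,1)X 2/3
(0,2)X 3/3
(0,3)X 2/2
(1,0)O 2/3
(1,1)X 3/4
(1,2)X 4/4
(1,3)X 2/2
(2,0)O 2/3
(2,1)X 2/3
(2,2)X 3/3
(3,0)O 2/2
(3,2)X 3/3
(3,3)X 2/2
(4,0)O 1/2
(4,1)X 2/3
(4,2)X 4/4
(4,3)X 2/2
(5,1)X 2/2
(5,2)X 2/2
The smallest same-type fraction is 1/2 at (0,0), which reduces to 1/2. Any threshold above that leaves this particle unsatisfied.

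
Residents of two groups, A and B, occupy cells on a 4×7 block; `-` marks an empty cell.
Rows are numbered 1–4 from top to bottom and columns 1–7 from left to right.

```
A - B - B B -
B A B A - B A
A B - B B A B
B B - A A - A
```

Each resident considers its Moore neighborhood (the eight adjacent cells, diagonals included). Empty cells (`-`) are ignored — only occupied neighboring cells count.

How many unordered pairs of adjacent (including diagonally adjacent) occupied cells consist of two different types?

25

Scan each occupied cell's neighbors to the right and below (and the two forward diagonals) so each pair is counted once.
From row 1: 5 unlike of 10 pairs (running 5/10).
From row 2: 10 unlike of 17 pairs (running 15/27).
From row 3: 10 unlike of 15 pairs (running 25/42).
From row 4: 0 unlike of 2 pairs (running 25/44).
Total adjacent occupied pairs: 44; unlike-type pairs: 25.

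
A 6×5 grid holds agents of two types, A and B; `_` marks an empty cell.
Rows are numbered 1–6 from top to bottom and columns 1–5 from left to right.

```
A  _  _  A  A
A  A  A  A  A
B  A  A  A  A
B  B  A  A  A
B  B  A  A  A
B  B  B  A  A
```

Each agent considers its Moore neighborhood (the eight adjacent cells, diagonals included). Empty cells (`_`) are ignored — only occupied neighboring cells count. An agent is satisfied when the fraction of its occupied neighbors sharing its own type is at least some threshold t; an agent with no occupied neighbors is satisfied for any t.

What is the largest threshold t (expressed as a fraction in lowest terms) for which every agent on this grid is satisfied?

Row 1: (1,1)A 2/2 · (1,4)A 4/4 · (1,5)A 3/3
Row 2: (2,1)A 3/4 · (2,2)A 5/6 · (2,3)A 6/6 · (2,4)A 7/7 · (2,5)A 5/5
Row 3: (3,1)B 2/5 · (3,2)A 5/8 · (3,3)A 7/8 · (3,4)A 8/8 · (3,5)A 5/5
Row 4: (4,1)B 4/5 · (4,2)B 4/8 · (4,3)A 6/8 · (4,4)A 8/8 · (4,5)A 5/5
Row 5: (5,1)B 5/5 · (5,2)B 6/8 · (5,3)A 4/8 · (5,4)A 7/8 · (5,5)A 5/5
Row 6: (6,1)B 3/3 · (6,2)B 4/5 · (6,3)B 2/5 · (6,4)A 4/5 · (6,5)A 3/3
The smallest same-type fraction is 2/5 at (3,1), which reduces to 2/5. Any threshold above that leaves this agent unsatisfied.

2/5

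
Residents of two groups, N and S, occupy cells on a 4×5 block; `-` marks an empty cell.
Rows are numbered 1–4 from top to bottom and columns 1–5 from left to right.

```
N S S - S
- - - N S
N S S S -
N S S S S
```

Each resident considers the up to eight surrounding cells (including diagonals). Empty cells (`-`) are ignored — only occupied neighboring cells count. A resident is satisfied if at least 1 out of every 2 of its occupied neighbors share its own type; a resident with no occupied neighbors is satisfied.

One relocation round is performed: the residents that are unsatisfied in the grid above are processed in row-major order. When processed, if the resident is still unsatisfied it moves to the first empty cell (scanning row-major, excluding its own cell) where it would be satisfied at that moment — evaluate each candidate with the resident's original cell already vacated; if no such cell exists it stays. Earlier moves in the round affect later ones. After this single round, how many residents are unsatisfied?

2

Initially unsatisfied (in order): (1,1), (2,4), (3,1), (4,1).
  (1,1): no empty cell satisfies it; stays.
  (2,4) → (2,1).
  (3,1): now satisfied by earlier moves; stays.
  (4,1): no empty cell satisfies it; stays.
Resulting grid:
N S S - S
N - - - S
N S S S -
N S S S S
Unsatisfied now: (1,2), (4,1).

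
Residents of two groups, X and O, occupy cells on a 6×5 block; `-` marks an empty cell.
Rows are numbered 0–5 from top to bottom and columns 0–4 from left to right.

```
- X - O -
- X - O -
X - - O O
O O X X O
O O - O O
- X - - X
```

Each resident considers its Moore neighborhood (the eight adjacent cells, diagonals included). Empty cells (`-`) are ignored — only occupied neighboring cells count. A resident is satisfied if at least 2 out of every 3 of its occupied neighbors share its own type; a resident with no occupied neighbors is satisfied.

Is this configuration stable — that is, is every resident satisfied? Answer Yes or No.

Row 0: (0,1)X 1/1 satisfied · (0,3)O 1/1 satisfied
Row 1: (1,1)X 2/2 satisfied · (1,3)O 3/3 satisfied
Row 2: (2,0)X 1/3 not · (2,3)O 3/5 not · (2,4)O 3/4 satisfied
Row 3: (3,0)O 3/4 satisfied · (3,1)O 3/5 not · (3,2)X 1/5 not · (3,3)X 1/6 not · (3,4)O 4/5 satisfied
Row 4: (4,0)O 3/4 satisfied · (4,1)O 3/5 not · (4,3)O 2/5 not · (4,4)O 2/4 not
Row 5: (5,1)X 0/2 not · (5,4)X 0/2 not
For instance (2,0) has only 1/3 same-type neighbors, below 2/3.

No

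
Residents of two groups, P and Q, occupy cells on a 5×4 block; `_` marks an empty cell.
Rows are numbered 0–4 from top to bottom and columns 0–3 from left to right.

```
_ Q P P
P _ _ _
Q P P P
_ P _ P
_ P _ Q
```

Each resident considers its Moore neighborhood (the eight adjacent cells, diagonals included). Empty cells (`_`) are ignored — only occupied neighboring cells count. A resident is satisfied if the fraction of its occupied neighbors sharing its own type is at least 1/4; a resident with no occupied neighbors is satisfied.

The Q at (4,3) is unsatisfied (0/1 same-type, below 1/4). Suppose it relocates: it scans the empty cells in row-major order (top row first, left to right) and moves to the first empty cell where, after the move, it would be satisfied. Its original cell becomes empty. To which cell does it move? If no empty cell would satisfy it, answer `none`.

(0,0)

Vacating (4,3). Empty cells in order:
  (0,0): 1/2 same-type → satisfied — stop here.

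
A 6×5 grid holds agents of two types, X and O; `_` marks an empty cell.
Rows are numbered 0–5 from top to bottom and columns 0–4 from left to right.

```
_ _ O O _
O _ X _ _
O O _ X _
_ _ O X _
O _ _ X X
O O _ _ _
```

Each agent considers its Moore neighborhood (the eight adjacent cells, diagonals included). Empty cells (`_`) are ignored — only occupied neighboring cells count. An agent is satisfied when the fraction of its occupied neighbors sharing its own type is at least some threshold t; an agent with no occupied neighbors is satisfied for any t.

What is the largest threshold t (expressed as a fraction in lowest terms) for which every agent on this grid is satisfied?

1/4

(0,2)O 1/2
(0,3)O 1/2
(1,0)O 2/2
(1,2)X 1/4
(2,0)O 2/2
(2,1)O 3/4
(2,3)X 2/3
(3,2)O 1/4
(3,3)X 3/4
(4,0)O 2/2
(4,3)X 2/3
(4,4)X 2/2
(5,0)O 2/2
(5,1)O 2/2
The smallest same-type fraction is 1/4 at (1,2), which reduces to 1/4. Any threshold above that leaves this agent unsatisfied.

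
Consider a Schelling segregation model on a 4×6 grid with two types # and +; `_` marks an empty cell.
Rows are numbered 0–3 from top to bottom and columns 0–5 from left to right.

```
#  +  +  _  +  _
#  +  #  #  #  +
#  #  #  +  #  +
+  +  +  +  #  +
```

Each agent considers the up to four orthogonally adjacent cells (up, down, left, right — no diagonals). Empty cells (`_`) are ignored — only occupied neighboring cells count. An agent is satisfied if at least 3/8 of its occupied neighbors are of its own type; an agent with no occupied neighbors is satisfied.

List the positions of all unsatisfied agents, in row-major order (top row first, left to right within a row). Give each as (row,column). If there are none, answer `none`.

Row 0: (0,0)# 1/2 ok · (0,1)+ 2/3 ok · (0,2)+ 1/2 ok · (0,4)+ 0/1 unhappy
Row 1: (1,0)# 2/3 ok · (1,1)+ 1/4 unhappy · (1,2)# 2/4 ok · (1,3)# 2/3 ok · (1,4)# 2/4 ok · (1,5)+ 1/2 ok
Row 2: (2,0)# 2/3 ok · (2,1)# 2/4 ok · (2,2)# 2/4 ok · (2,3)+ 1/4 unhappy · (2,4)# 2/4 ok · (2,5)+ 2/3 ok
Row 3: (3,0)+ 1/2 ok · (3,1)+ 2/3 ok · (3,2)+ 2/3 ok · (3,3)+ 2/3 ok · (3,4)# 1/3 unhappy · (3,5)+ 1/2 ok

(0,4), (1,1), (2,3), (3,4)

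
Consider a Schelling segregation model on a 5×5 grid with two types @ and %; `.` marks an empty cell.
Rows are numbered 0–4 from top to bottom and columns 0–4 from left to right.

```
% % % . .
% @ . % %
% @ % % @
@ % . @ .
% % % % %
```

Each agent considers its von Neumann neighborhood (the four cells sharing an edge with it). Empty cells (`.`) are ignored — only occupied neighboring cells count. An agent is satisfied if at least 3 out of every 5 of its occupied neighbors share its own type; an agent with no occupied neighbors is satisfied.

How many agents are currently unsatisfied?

(0,0)% 2/2 ✓
(0,1)% 2/3 ✓
(0,2)% 1/1 ✓
(1,0)% 2/3 ✓
(1,1)@ 1/3 ✗
(1,3)% 2/2 ✓
(1,4)% 1/2 ✗
(2,0)% 1/3 ✗
(2,1)@ 1/4 ✗
(2,2)% 1/2 ✗
(2,3)% 2/4 ✗
(2,4)@ 0/2 ✗
(3,0)@ 0/3 ✗
(3,1)% 1/3 ✗
(3,3)@ 0/2 ✗
(4,0)% 1/2 ✗
(4,1)% 3/3 ✓
(4,2)% 2/2 ✓
(4,3)% 2/3 ✓
(4,4)% 1/1 ✓
Unsatisfied: (1,1), (1,4), (2,0), (2,1), (2,2), (2,3), (2,4), (3,0), (3,1), (3,3), (4,0) — 11 in total.

11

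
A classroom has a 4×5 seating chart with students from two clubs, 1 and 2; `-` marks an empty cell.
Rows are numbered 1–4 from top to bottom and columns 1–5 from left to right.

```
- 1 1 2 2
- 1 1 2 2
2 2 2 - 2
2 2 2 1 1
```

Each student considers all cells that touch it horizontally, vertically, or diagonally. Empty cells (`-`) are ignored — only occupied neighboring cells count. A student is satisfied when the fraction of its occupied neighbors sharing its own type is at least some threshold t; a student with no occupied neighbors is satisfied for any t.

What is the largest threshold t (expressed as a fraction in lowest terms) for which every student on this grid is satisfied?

Row 1: (1,2)1 3/3 · (1,3)1 3/5 · (1,4)2 3/5 · (1,5)2 3/3
Row 2: (2,2)1 3/6 · (2,3)1 3/7 · (2,4)2 5/7 · (2,5)2 4/4
Row 3: (3,1)2 3/4 · (3,2)2 5/7 · (3,3)2 4/7 · (3,5)2 2/4
Row 4: (4,1)2 3/3 · (4,2)2 5/5 · (4,3)2 3/4 · (4,4)1 1/4 · (4,5)1 1/2
The smallest same-type fraction is 1/4 at (4,4), which reduces to 1/4. Any threshold above that leaves this student unsatisfied.

1/4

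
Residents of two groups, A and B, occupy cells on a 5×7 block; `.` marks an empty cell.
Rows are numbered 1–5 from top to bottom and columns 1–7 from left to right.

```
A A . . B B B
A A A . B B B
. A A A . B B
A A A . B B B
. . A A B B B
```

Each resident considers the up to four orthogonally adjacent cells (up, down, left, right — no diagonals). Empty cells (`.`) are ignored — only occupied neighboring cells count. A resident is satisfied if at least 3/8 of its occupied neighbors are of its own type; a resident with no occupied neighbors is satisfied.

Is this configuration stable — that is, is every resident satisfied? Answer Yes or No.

Row 1: (1,1)A 2/2 ok · (1,2)A 2/2 ok · (1,5)B 2/2 ok · (1,6)B 3/3 ok · (1,7)B 2/2 ok
Row 2: (2,1)A 2/2 ok · (2,2)A 4/4 ok · (2,3)A 2/2 ok · (2,5)B 2/2 ok · (2,6)B 4/4 ok · (2,7)B 3/3 ok
Row 3: (3,2)A 3/3 ok · (3,3)A 4/4 ok · (3,4)A 1/1 ok · (3,6)B 3/3 ok · (3,7)B 3/3 ok
Row 4: (4,1)A 1/1 ok · (4,2)A 3/3 ok · (4,3)A 3/3 ok · (4,5)B 2/2 ok · (4,6)B 4/4 ok · (4,7)B 3/3 ok
Row 5: (5,3)A 2/2 ok · (5,4)A 1/2 ok · (5,5)B 2/3 ok · (5,6)B 3/3 ok · (5,7)B 2/2 ok
All meet the threshold, so the configuration is stable.

Yes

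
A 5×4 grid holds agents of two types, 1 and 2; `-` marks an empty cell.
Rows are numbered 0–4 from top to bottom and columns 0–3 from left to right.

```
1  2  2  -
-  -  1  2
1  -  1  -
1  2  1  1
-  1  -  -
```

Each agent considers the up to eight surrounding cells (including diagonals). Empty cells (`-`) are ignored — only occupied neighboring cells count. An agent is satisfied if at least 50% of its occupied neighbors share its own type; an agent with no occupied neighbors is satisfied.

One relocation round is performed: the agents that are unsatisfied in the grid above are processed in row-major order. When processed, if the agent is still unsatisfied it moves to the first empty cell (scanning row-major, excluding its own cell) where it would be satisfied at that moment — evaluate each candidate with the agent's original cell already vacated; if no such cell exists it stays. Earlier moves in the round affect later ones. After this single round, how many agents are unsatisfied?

Initially unsatisfied (in order): (0,0), (0,1), (1,2), (1,3), (3,1).
  (0,0) → (1,0).
  (0,1) → (0,3).
  (1,2) → (0,0).
  (1,3): now satisfied by earlier moves; stays.
  (3,1) → (1,2).
Resulting grid:
1 - 2 2
1 - 2 2
1 - 1 -
1 - 1 1
- 1 - -
All satisfied now.

0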